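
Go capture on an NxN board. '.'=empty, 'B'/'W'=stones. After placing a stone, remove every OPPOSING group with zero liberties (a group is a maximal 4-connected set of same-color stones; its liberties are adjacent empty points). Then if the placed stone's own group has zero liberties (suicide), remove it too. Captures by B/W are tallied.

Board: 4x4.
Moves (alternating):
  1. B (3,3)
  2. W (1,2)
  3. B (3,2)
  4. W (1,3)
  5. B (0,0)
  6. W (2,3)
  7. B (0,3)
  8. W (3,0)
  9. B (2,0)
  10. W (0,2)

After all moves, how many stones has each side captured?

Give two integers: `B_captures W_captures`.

Answer: 0 1

Derivation:
Move 1: B@(3,3) -> caps B=0 W=0
Move 2: W@(1,2) -> caps B=0 W=0
Move 3: B@(3,2) -> caps B=0 W=0
Move 4: W@(1,3) -> caps B=0 W=0
Move 5: B@(0,0) -> caps B=0 W=0
Move 6: W@(2,3) -> caps B=0 W=0
Move 7: B@(0,3) -> caps B=0 W=0
Move 8: W@(3,0) -> caps B=0 W=0
Move 9: B@(2,0) -> caps B=0 W=0
Move 10: W@(0,2) -> caps B=0 W=1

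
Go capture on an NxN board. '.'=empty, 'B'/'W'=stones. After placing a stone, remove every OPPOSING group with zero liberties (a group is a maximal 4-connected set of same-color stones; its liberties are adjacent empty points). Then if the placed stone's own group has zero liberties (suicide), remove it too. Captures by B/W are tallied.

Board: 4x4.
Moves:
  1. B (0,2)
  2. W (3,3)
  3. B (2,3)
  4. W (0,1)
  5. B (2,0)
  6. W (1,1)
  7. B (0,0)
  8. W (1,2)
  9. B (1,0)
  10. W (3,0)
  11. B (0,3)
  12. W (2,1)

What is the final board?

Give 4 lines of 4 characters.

Answer: .WBB
.WW.
.W.B
W..W

Derivation:
Move 1: B@(0,2) -> caps B=0 W=0
Move 2: W@(3,3) -> caps B=0 W=0
Move 3: B@(2,3) -> caps B=0 W=0
Move 4: W@(0,1) -> caps B=0 W=0
Move 5: B@(2,0) -> caps B=0 W=0
Move 6: W@(1,1) -> caps B=0 W=0
Move 7: B@(0,0) -> caps B=0 W=0
Move 8: W@(1,2) -> caps B=0 W=0
Move 9: B@(1,0) -> caps B=0 W=0
Move 10: W@(3,0) -> caps B=0 W=0
Move 11: B@(0,3) -> caps B=0 W=0
Move 12: W@(2,1) -> caps B=0 W=3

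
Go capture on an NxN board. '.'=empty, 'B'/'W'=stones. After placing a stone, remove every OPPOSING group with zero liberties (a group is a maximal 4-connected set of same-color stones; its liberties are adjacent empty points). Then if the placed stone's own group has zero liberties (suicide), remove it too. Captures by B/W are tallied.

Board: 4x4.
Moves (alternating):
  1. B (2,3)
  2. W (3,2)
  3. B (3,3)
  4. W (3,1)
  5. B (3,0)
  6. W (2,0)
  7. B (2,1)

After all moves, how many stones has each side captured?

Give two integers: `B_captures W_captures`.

Answer: 0 1

Derivation:
Move 1: B@(2,3) -> caps B=0 W=0
Move 2: W@(3,2) -> caps B=0 W=0
Move 3: B@(3,3) -> caps B=0 W=0
Move 4: W@(3,1) -> caps B=0 W=0
Move 5: B@(3,0) -> caps B=0 W=0
Move 6: W@(2,0) -> caps B=0 W=1
Move 7: B@(2,1) -> caps B=0 W=1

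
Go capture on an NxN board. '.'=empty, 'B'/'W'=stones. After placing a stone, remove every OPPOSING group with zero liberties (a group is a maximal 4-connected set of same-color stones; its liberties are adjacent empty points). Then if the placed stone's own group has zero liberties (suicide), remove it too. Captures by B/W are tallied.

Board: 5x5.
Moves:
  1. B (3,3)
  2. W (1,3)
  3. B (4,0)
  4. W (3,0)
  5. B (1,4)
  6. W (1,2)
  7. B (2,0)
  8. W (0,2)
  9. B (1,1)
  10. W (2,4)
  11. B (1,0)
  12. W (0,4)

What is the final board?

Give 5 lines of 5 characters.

Move 1: B@(3,3) -> caps B=0 W=0
Move 2: W@(1,3) -> caps B=0 W=0
Move 3: B@(4,0) -> caps B=0 W=0
Move 4: W@(3,0) -> caps B=0 W=0
Move 5: B@(1,4) -> caps B=0 W=0
Move 6: W@(1,2) -> caps B=0 W=0
Move 7: B@(2,0) -> caps B=0 W=0
Move 8: W@(0,2) -> caps B=0 W=0
Move 9: B@(1,1) -> caps B=0 W=0
Move 10: W@(2,4) -> caps B=0 W=0
Move 11: B@(1,0) -> caps B=0 W=0
Move 12: W@(0,4) -> caps B=0 W=1

Answer: ..W.W
BBWW.
B...W
W..B.
B....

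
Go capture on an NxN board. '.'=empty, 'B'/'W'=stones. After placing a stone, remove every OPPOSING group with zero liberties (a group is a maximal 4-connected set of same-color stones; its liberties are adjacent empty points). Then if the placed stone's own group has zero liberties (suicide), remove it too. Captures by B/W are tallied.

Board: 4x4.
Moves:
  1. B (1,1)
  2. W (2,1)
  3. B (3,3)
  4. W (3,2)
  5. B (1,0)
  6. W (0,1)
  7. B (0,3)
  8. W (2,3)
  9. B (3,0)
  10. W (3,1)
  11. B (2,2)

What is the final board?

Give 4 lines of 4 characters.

Move 1: B@(1,1) -> caps B=0 W=0
Move 2: W@(2,1) -> caps B=0 W=0
Move 3: B@(3,3) -> caps B=0 W=0
Move 4: W@(3,2) -> caps B=0 W=0
Move 5: B@(1,0) -> caps B=0 W=0
Move 6: W@(0,1) -> caps B=0 W=0
Move 7: B@(0,3) -> caps B=0 W=0
Move 8: W@(2,3) -> caps B=0 W=1
Move 9: B@(3,0) -> caps B=0 W=1
Move 10: W@(3,1) -> caps B=0 W=1
Move 11: B@(2,2) -> caps B=0 W=1

Answer: .W.B
BB..
.WBW
BWW.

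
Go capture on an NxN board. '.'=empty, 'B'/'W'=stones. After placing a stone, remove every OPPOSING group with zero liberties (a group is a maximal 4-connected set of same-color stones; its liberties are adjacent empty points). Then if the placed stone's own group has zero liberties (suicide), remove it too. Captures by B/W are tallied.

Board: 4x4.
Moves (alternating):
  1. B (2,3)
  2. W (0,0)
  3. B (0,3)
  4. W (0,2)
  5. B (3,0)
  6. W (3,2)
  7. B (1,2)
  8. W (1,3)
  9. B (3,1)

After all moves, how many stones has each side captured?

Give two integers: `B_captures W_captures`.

Move 1: B@(2,3) -> caps B=0 W=0
Move 2: W@(0,0) -> caps B=0 W=0
Move 3: B@(0,3) -> caps B=0 W=0
Move 4: W@(0,2) -> caps B=0 W=0
Move 5: B@(3,0) -> caps B=0 W=0
Move 6: W@(3,2) -> caps B=0 W=0
Move 7: B@(1,2) -> caps B=0 W=0
Move 8: W@(1,3) -> caps B=0 W=1
Move 9: B@(3,1) -> caps B=0 W=1

Answer: 0 1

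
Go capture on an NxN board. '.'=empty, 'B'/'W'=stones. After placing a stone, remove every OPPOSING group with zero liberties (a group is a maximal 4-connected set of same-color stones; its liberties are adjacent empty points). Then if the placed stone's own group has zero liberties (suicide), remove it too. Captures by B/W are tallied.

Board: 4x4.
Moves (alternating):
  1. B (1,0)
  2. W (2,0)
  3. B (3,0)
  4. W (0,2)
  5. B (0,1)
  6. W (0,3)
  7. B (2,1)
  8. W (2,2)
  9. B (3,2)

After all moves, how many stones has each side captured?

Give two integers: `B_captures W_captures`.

Move 1: B@(1,0) -> caps B=0 W=0
Move 2: W@(2,0) -> caps B=0 W=0
Move 3: B@(3,0) -> caps B=0 W=0
Move 4: W@(0,2) -> caps B=0 W=0
Move 5: B@(0,1) -> caps B=0 W=0
Move 6: W@(0,3) -> caps B=0 W=0
Move 7: B@(2,1) -> caps B=1 W=0
Move 8: W@(2,2) -> caps B=1 W=0
Move 9: B@(3,2) -> caps B=1 W=0

Answer: 1 0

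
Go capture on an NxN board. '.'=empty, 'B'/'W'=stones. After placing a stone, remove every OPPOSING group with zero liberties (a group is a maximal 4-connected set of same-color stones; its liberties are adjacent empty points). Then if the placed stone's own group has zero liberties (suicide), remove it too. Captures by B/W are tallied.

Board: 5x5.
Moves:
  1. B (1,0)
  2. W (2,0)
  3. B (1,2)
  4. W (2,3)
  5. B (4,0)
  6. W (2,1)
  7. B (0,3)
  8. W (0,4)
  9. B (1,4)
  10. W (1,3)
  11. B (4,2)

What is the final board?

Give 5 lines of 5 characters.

Answer: ...B.
B.BWB
WW.W.
.....
B.B..

Derivation:
Move 1: B@(1,0) -> caps B=0 W=0
Move 2: W@(2,0) -> caps B=0 W=0
Move 3: B@(1,2) -> caps B=0 W=0
Move 4: W@(2,3) -> caps B=0 W=0
Move 5: B@(4,0) -> caps B=0 W=0
Move 6: W@(2,1) -> caps B=0 W=0
Move 7: B@(0,3) -> caps B=0 W=0
Move 8: W@(0,4) -> caps B=0 W=0
Move 9: B@(1,4) -> caps B=1 W=0
Move 10: W@(1,3) -> caps B=1 W=0
Move 11: B@(4,2) -> caps B=1 W=0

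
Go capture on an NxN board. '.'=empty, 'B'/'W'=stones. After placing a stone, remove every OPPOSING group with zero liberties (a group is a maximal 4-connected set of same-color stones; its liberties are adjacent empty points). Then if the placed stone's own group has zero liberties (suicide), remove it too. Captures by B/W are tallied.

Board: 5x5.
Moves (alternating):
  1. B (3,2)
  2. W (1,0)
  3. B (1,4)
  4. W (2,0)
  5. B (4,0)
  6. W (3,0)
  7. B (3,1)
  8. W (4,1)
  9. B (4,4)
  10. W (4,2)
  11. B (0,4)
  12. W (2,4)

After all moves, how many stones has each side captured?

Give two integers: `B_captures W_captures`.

Answer: 0 1

Derivation:
Move 1: B@(3,2) -> caps B=0 W=0
Move 2: W@(1,0) -> caps B=0 W=0
Move 3: B@(1,4) -> caps B=0 W=0
Move 4: W@(2,0) -> caps B=0 W=0
Move 5: B@(4,0) -> caps B=0 W=0
Move 6: W@(3,0) -> caps B=0 W=0
Move 7: B@(3,1) -> caps B=0 W=0
Move 8: W@(4,1) -> caps B=0 W=1
Move 9: B@(4,4) -> caps B=0 W=1
Move 10: W@(4,2) -> caps B=0 W=1
Move 11: B@(0,4) -> caps B=0 W=1
Move 12: W@(2,4) -> caps B=0 W=1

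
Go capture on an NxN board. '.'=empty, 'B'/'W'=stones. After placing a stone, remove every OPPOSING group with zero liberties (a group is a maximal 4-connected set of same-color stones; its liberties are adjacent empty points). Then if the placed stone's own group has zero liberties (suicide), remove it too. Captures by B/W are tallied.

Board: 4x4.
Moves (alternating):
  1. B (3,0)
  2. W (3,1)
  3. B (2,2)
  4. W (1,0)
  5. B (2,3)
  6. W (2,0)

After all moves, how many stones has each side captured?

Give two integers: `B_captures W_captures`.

Answer: 0 1

Derivation:
Move 1: B@(3,0) -> caps B=0 W=0
Move 2: W@(3,1) -> caps B=0 W=0
Move 3: B@(2,2) -> caps B=0 W=0
Move 4: W@(1,0) -> caps B=0 W=0
Move 5: B@(2,3) -> caps B=0 W=0
Move 6: W@(2,0) -> caps B=0 W=1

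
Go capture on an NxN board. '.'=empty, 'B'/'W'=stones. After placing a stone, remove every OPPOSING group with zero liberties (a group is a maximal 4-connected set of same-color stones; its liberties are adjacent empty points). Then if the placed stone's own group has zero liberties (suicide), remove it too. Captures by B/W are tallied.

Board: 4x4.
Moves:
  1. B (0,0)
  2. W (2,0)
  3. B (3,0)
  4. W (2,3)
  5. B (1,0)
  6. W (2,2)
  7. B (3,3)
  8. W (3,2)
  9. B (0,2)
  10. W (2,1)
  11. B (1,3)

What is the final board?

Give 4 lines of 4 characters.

Answer: B.B.
B..B
WWWW
B.W.

Derivation:
Move 1: B@(0,0) -> caps B=0 W=0
Move 2: W@(2,0) -> caps B=0 W=0
Move 3: B@(3,0) -> caps B=0 W=0
Move 4: W@(2,3) -> caps B=0 W=0
Move 5: B@(1,0) -> caps B=0 W=0
Move 6: W@(2,2) -> caps B=0 W=0
Move 7: B@(3,3) -> caps B=0 W=0
Move 8: W@(3,2) -> caps B=0 W=1
Move 9: B@(0,2) -> caps B=0 W=1
Move 10: W@(2,1) -> caps B=0 W=1
Move 11: B@(1,3) -> caps B=0 W=1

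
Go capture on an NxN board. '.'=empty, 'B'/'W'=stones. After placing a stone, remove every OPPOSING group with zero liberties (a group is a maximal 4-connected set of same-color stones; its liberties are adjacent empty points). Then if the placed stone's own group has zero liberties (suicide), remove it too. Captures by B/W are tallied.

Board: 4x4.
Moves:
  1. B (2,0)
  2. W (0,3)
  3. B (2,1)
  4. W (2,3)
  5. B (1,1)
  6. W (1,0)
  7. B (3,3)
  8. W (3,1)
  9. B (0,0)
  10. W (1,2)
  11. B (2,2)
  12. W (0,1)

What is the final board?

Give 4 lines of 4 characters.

Answer: BW.W
.BW.
BBBW
.W.B

Derivation:
Move 1: B@(2,0) -> caps B=0 W=0
Move 2: W@(0,3) -> caps B=0 W=0
Move 3: B@(2,1) -> caps B=0 W=0
Move 4: W@(2,3) -> caps B=0 W=0
Move 5: B@(1,1) -> caps B=0 W=0
Move 6: W@(1,0) -> caps B=0 W=0
Move 7: B@(3,3) -> caps B=0 W=0
Move 8: W@(3,1) -> caps B=0 W=0
Move 9: B@(0,0) -> caps B=1 W=0
Move 10: W@(1,2) -> caps B=1 W=0
Move 11: B@(2,2) -> caps B=1 W=0
Move 12: W@(0,1) -> caps B=1 W=0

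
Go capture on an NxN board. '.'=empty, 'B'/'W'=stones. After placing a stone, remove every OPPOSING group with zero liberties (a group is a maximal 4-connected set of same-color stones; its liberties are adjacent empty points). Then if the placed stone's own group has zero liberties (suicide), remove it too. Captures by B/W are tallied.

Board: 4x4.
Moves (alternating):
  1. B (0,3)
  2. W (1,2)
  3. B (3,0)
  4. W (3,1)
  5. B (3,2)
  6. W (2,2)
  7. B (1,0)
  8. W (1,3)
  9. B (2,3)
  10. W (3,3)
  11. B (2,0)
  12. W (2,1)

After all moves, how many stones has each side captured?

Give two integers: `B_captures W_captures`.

Move 1: B@(0,3) -> caps B=0 W=0
Move 2: W@(1,2) -> caps B=0 W=0
Move 3: B@(3,0) -> caps B=0 W=0
Move 4: W@(3,1) -> caps B=0 W=0
Move 5: B@(3,2) -> caps B=0 W=0
Move 6: W@(2,2) -> caps B=0 W=0
Move 7: B@(1,0) -> caps B=0 W=0
Move 8: W@(1,3) -> caps B=0 W=0
Move 9: B@(2,3) -> caps B=0 W=0
Move 10: W@(3,3) -> caps B=0 W=2
Move 11: B@(2,0) -> caps B=0 W=2
Move 12: W@(2,1) -> caps B=0 W=2

Answer: 0 2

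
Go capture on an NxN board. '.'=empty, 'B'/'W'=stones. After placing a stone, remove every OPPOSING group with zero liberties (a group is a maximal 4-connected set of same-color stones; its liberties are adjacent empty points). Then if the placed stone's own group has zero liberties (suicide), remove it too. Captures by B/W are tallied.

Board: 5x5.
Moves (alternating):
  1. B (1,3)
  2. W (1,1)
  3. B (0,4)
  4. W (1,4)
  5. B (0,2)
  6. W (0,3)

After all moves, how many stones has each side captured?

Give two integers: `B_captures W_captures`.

Move 1: B@(1,3) -> caps B=0 W=0
Move 2: W@(1,1) -> caps B=0 W=0
Move 3: B@(0,4) -> caps B=0 W=0
Move 4: W@(1,4) -> caps B=0 W=0
Move 5: B@(0,2) -> caps B=0 W=0
Move 6: W@(0,3) -> caps B=0 W=1

Answer: 0 1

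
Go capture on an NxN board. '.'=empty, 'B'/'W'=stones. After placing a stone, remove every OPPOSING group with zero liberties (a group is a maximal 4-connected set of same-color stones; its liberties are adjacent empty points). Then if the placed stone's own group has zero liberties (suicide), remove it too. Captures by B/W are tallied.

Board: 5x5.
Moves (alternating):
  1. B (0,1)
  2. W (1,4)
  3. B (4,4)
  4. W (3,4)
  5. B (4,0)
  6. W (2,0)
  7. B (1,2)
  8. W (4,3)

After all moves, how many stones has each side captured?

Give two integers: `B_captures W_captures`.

Move 1: B@(0,1) -> caps B=0 W=0
Move 2: W@(1,4) -> caps B=0 W=0
Move 3: B@(4,4) -> caps B=0 W=0
Move 4: W@(3,4) -> caps B=0 W=0
Move 5: B@(4,0) -> caps B=0 W=0
Move 6: W@(2,0) -> caps B=0 W=0
Move 7: B@(1,2) -> caps B=0 W=0
Move 8: W@(4,3) -> caps B=0 W=1

Answer: 0 1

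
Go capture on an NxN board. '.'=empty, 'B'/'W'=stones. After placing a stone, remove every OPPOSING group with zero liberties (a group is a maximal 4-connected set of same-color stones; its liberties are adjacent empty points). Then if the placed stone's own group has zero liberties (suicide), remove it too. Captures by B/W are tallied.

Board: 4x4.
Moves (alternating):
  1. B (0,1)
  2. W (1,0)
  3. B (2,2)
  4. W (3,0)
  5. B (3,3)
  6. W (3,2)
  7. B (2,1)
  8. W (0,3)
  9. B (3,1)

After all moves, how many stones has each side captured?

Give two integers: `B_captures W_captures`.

Move 1: B@(0,1) -> caps B=0 W=0
Move 2: W@(1,0) -> caps B=0 W=0
Move 3: B@(2,2) -> caps B=0 W=0
Move 4: W@(3,0) -> caps B=0 W=0
Move 5: B@(3,3) -> caps B=0 W=0
Move 6: W@(3,2) -> caps B=0 W=0
Move 7: B@(2,1) -> caps B=0 W=0
Move 8: W@(0,3) -> caps B=0 W=0
Move 9: B@(3,1) -> caps B=1 W=0

Answer: 1 0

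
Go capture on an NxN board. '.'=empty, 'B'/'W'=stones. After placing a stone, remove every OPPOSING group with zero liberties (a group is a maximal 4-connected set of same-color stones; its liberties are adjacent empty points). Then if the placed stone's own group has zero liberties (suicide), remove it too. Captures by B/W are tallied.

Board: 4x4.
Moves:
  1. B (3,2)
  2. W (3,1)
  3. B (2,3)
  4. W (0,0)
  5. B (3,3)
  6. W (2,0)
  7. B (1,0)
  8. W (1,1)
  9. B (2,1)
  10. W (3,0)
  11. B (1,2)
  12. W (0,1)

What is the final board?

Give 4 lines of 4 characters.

Move 1: B@(3,2) -> caps B=0 W=0
Move 2: W@(3,1) -> caps B=0 W=0
Move 3: B@(2,3) -> caps B=0 W=0
Move 4: W@(0,0) -> caps B=0 W=0
Move 5: B@(3,3) -> caps B=0 W=0
Move 6: W@(2,0) -> caps B=0 W=0
Move 7: B@(1,0) -> caps B=0 W=0
Move 8: W@(1,1) -> caps B=0 W=1
Move 9: B@(2,1) -> caps B=0 W=1
Move 10: W@(3,0) -> caps B=0 W=1
Move 11: B@(1,2) -> caps B=0 W=1
Move 12: W@(0,1) -> caps B=0 W=1

Answer: WW..
.WB.
WB.B
WWBB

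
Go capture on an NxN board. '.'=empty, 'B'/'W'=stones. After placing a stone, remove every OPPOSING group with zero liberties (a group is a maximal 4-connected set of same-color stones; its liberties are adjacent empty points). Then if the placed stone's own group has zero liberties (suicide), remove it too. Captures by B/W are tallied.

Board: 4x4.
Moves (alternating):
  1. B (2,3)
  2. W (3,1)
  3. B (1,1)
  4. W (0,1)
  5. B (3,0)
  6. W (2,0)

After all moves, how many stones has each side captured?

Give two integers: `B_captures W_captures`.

Answer: 0 1

Derivation:
Move 1: B@(2,3) -> caps B=0 W=0
Move 2: W@(3,1) -> caps B=0 W=0
Move 3: B@(1,1) -> caps B=0 W=0
Move 4: W@(0,1) -> caps B=0 W=0
Move 5: B@(3,0) -> caps B=0 W=0
Move 6: W@(2,0) -> caps B=0 W=1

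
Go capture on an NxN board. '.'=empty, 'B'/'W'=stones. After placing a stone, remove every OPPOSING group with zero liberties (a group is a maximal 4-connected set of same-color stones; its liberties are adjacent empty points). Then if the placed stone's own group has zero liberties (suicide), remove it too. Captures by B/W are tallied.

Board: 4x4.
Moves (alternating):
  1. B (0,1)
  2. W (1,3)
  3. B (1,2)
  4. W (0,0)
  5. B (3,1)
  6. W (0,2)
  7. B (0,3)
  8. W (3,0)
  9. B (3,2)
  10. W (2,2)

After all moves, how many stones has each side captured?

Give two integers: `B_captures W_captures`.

Answer: 1 0

Derivation:
Move 1: B@(0,1) -> caps B=0 W=0
Move 2: W@(1,3) -> caps B=0 W=0
Move 3: B@(1,2) -> caps B=0 W=0
Move 4: W@(0,0) -> caps B=0 W=0
Move 5: B@(3,1) -> caps B=0 W=0
Move 6: W@(0,2) -> caps B=0 W=0
Move 7: B@(0,3) -> caps B=1 W=0
Move 8: W@(3,0) -> caps B=1 W=0
Move 9: B@(3,2) -> caps B=1 W=0
Move 10: W@(2,2) -> caps B=1 W=0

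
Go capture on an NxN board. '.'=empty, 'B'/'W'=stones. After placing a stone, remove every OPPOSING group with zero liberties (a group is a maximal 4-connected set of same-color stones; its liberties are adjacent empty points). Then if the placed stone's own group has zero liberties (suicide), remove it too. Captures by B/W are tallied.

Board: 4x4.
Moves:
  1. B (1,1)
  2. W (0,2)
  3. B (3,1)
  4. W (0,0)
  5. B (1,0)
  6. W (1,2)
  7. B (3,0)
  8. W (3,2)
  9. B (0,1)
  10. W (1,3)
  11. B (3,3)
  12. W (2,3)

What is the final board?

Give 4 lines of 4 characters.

Move 1: B@(1,1) -> caps B=0 W=0
Move 2: W@(0,2) -> caps B=0 W=0
Move 3: B@(3,1) -> caps B=0 W=0
Move 4: W@(0,0) -> caps B=0 W=0
Move 5: B@(1,0) -> caps B=0 W=0
Move 6: W@(1,2) -> caps B=0 W=0
Move 7: B@(3,0) -> caps B=0 W=0
Move 8: W@(3,2) -> caps B=0 W=0
Move 9: B@(0,1) -> caps B=1 W=0
Move 10: W@(1,3) -> caps B=1 W=0
Move 11: B@(3,3) -> caps B=1 W=0
Move 12: W@(2,3) -> caps B=1 W=1

Answer: .BW.
BBWW
...W
BBW.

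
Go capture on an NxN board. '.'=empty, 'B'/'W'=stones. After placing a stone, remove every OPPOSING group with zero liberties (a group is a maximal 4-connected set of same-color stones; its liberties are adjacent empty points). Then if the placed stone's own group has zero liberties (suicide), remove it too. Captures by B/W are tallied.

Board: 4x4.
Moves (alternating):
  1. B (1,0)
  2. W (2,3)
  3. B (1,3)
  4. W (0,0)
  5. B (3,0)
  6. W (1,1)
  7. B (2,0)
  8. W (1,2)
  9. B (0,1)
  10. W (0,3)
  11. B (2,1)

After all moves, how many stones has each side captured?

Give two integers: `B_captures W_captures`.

Move 1: B@(1,0) -> caps B=0 W=0
Move 2: W@(2,3) -> caps B=0 W=0
Move 3: B@(1,3) -> caps B=0 W=0
Move 4: W@(0,0) -> caps B=0 W=0
Move 5: B@(3,0) -> caps B=0 W=0
Move 6: W@(1,1) -> caps B=0 W=0
Move 7: B@(2,0) -> caps B=0 W=0
Move 8: W@(1,2) -> caps B=0 W=0
Move 9: B@(0,1) -> caps B=1 W=0
Move 10: W@(0,3) -> caps B=1 W=1
Move 11: B@(2,1) -> caps B=1 W=1

Answer: 1 1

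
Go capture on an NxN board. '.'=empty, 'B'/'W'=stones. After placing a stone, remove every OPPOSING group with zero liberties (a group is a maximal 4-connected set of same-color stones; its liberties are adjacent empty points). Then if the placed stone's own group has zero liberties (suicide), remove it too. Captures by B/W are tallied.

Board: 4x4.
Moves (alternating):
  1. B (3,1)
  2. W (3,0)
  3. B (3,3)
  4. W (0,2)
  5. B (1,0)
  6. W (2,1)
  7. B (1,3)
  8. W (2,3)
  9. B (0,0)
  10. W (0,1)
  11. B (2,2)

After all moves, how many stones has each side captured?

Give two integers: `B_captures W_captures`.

Answer: 1 0

Derivation:
Move 1: B@(3,1) -> caps B=0 W=0
Move 2: W@(3,0) -> caps B=0 W=0
Move 3: B@(3,3) -> caps B=0 W=0
Move 4: W@(0,2) -> caps B=0 W=0
Move 5: B@(1,0) -> caps B=0 W=0
Move 6: W@(2,1) -> caps B=0 W=0
Move 7: B@(1,3) -> caps B=0 W=0
Move 8: W@(2,3) -> caps B=0 W=0
Move 9: B@(0,0) -> caps B=0 W=0
Move 10: W@(0,1) -> caps B=0 W=0
Move 11: B@(2,2) -> caps B=1 W=0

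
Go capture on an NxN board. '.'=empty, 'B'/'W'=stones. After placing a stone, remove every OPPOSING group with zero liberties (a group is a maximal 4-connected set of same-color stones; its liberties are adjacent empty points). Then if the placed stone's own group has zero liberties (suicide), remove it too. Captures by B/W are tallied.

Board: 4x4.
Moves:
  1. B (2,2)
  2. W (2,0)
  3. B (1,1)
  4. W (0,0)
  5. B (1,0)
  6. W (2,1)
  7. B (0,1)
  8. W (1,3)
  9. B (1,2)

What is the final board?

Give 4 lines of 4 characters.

Answer: .B..
BBBW
WWB.
....

Derivation:
Move 1: B@(2,2) -> caps B=0 W=0
Move 2: W@(2,0) -> caps B=0 W=0
Move 3: B@(1,1) -> caps B=0 W=0
Move 4: W@(0,0) -> caps B=0 W=0
Move 5: B@(1,0) -> caps B=0 W=0
Move 6: W@(2,1) -> caps B=0 W=0
Move 7: B@(0,1) -> caps B=1 W=0
Move 8: W@(1,3) -> caps B=1 W=0
Move 9: B@(1,2) -> caps B=1 W=0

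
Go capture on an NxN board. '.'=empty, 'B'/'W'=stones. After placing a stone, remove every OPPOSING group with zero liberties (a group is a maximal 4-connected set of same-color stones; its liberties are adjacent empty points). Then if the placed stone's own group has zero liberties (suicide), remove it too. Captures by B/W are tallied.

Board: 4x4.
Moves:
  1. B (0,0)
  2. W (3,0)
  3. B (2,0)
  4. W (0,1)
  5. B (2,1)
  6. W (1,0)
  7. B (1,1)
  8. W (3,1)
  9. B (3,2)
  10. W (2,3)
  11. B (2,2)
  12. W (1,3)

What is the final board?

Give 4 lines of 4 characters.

Move 1: B@(0,0) -> caps B=0 W=0
Move 2: W@(3,0) -> caps B=0 W=0
Move 3: B@(2,0) -> caps B=0 W=0
Move 4: W@(0,1) -> caps B=0 W=0
Move 5: B@(2,1) -> caps B=0 W=0
Move 6: W@(1,0) -> caps B=0 W=1
Move 7: B@(1,1) -> caps B=0 W=1
Move 8: W@(3,1) -> caps B=0 W=1
Move 9: B@(3,2) -> caps B=2 W=1
Move 10: W@(2,3) -> caps B=2 W=1
Move 11: B@(2,2) -> caps B=2 W=1
Move 12: W@(1,3) -> caps B=2 W=1

Answer: .W..
WB.W
BBBW
..B.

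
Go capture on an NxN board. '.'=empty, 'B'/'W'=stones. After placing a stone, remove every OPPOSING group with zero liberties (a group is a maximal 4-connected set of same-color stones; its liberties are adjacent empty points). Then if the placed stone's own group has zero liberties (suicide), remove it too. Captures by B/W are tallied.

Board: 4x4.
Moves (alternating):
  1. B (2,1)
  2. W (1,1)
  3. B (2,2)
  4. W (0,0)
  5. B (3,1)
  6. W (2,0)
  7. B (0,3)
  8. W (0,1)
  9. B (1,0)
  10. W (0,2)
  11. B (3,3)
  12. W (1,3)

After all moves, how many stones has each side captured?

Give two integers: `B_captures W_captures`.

Move 1: B@(2,1) -> caps B=0 W=0
Move 2: W@(1,1) -> caps B=0 W=0
Move 3: B@(2,2) -> caps B=0 W=0
Move 4: W@(0,0) -> caps B=0 W=0
Move 5: B@(3,1) -> caps B=0 W=0
Move 6: W@(2,0) -> caps B=0 W=0
Move 7: B@(0,3) -> caps B=0 W=0
Move 8: W@(0,1) -> caps B=0 W=0
Move 9: B@(1,0) -> caps B=0 W=0
Move 10: W@(0,2) -> caps B=0 W=0
Move 11: B@(3,3) -> caps B=0 W=0
Move 12: W@(1,3) -> caps B=0 W=1

Answer: 0 1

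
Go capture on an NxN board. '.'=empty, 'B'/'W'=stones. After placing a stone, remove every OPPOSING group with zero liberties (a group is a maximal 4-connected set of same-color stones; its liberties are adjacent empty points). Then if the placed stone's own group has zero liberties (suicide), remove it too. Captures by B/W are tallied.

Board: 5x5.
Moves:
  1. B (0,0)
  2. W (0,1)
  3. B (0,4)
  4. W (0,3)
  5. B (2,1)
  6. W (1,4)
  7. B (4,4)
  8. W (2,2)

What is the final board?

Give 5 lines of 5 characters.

Answer: BW.W.
....W
.BW..
.....
....B

Derivation:
Move 1: B@(0,0) -> caps B=0 W=0
Move 2: W@(0,1) -> caps B=0 W=0
Move 3: B@(0,4) -> caps B=0 W=0
Move 4: W@(0,3) -> caps B=0 W=0
Move 5: B@(2,1) -> caps B=0 W=0
Move 6: W@(1,4) -> caps B=0 W=1
Move 7: B@(4,4) -> caps B=0 W=1
Move 8: W@(2,2) -> caps B=0 W=1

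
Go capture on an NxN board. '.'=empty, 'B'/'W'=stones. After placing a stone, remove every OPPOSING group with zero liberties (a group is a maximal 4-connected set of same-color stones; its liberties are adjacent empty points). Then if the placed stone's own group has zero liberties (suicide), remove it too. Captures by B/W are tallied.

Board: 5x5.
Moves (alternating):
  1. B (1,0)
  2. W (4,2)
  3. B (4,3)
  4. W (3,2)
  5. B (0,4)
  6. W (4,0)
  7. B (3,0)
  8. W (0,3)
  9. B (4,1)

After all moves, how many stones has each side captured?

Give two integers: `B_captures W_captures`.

Answer: 1 0

Derivation:
Move 1: B@(1,0) -> caps B=0 W=0
Move 2: W@(4,2) -> caps B=0 W=0
Move 3: B@(4,3) -> caps B=0 W=0
Move 4: W@(3,2) -> caps B=0 W=0
Move 5: B@(0,4) -> caps B=0 W=0
Move 6: W@(4,0) -> caps B=0 W=0
Move 7: B@(3,0) -> caps B=0 W=0
Move 8: W@(0,3) -> caps B=0 W=0
Move 9: B@(4,1) -> caps B=1 W=0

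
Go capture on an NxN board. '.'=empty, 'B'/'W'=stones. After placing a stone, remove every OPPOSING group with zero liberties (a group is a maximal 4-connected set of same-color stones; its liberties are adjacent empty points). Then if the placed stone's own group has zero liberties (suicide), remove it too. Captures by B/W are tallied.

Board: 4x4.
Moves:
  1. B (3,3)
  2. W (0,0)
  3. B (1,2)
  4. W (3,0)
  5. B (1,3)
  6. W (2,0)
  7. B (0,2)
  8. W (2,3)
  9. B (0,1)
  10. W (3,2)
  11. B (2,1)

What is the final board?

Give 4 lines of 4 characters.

Answer: WBB.
..BB
WB.W
W.W.

Derivation:
Move 1: B@(3,3) -> caps B=0 W=0
Move 2: W@(0,0) -> caps B=0 W=0
Move 3: B@(1,2) -> caps B=0 W=0
Move 4: W@(3,0) -> caps B=0 W=0
Move 5: B@(1,3) -> caps B=0 W=0
Move 6: W@(2,0) -> caps B=0 W=0
Move 7: B@(0,2) -> caps B=0 W=0
Move 8: W@(2,3) -> caps B=0 W=0
Move 9: B@(0,1) -> caps B=0 W=0
Move 10: W@(3,2) -> caps B=0 W=1
Move 11: B@(2,1) -> caps B=0 W=1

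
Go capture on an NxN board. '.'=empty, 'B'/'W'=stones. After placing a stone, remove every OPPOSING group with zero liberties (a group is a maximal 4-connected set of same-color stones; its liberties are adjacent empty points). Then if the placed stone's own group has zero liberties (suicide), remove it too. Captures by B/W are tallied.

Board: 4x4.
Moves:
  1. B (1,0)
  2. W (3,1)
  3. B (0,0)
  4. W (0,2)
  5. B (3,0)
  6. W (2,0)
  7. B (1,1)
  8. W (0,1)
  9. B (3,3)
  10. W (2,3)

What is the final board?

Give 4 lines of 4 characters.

Answer: BWW.
BB..
W..W
.W.B

Derivation:
Move 1: B@(1,0) -> caps B=0 W=0
Move 2: W@(3,1) -> caps B=0 W=0
Move 3: B@(0,0) -> caps B=0 W=0
Move 4: W@(0,2) -> caps B=0 W=0
Move 5: B@(3,0) -> caps B=0 W=0
Move 6: W@(2,0) -> caps B=0 W=1
Move 7: B@(1,1) -> caps B=0 W=1
Move 8: W@(0,1) -> caps B=0 W=1
Move 9: B@(3,3) -> caps B=0 W=1
Move 10: W@(2,3) -> caps B=0 W=1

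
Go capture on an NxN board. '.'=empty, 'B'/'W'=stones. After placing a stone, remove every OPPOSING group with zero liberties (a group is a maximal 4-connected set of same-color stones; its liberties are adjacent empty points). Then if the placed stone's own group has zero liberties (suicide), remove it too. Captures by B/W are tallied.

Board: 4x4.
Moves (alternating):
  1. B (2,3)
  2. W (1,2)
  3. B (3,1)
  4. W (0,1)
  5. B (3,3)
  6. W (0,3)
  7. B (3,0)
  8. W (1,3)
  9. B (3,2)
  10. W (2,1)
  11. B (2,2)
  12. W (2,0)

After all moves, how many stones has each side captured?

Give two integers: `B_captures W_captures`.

Move 1: B@(2,3) -> caps B=0 W=0
Move 2: W@(1,2) -> caps B=0 W=0
Move 3: B@(3,1) -> caps B=0 W=0
Move 4: W@(0,1) -> caps B=0 W=0
Move 5: B@(3,3) -> caps B=0 W=0
Move 6: W@(0,3) -> caps B=0 W=0
Move 7: B@(3,0) -> caps B=0 W=0
Move 8: W@(1,3) -> caps B=0 W=0
Move 9: B@(3,2) -> caps B=0 W=0
Move 10: W@(2,1) -> caps B=0 W=0
Move 11: B@(2,2) -> caps B=0 W=0
Move 12: W@(2,0) -> caps B=0 W=6

Answer: 0 6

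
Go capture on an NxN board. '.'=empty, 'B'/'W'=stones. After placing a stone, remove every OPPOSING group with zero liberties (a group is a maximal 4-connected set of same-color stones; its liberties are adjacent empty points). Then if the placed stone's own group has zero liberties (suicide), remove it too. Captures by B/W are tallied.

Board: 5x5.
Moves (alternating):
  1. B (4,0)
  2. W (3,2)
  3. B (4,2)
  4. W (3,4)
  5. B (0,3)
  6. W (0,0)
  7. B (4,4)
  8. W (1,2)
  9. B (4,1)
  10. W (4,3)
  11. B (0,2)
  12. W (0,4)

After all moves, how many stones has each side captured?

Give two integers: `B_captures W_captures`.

Answer: 0 1

Derivation:
Move 1: B@(4,0) -> caps B=0 W=0
Move 2: W@(3,2) -> caps B=0 W=0
Move 3: B@(4,2) -> caps B=0 W=0
Move 4: W@(3,4) -> caps B=0 W=0
Move 5: B@(0,3) -> caps B=0 W=0
Move 6: W@(0,0) -> caps B=0 W=0
Move 7: B@(4,4) -> caps B=0 W=0
Move 8: W@(1,2) -> caps B=0 W=0
Move 9: B@(4,1) -> caps B=0 W=0
Move 10: W@(4,3) -> caps B=0 W=1
Move 11: B@(0,2) -> caps B=0 W=1
Move 12: W@(0,4) -> caps B=0 W=1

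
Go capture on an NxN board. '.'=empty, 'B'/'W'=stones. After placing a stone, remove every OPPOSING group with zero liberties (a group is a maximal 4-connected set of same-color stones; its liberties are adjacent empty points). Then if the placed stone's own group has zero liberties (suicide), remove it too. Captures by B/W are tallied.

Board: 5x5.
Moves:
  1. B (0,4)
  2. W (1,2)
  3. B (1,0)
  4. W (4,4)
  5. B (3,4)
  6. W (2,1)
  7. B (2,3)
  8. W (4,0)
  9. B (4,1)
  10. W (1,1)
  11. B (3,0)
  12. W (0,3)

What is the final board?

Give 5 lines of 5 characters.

Move 1: B@(0,4) -> caps B=0 W=0
Move 2: W@(1,2) -> caps B=0 W=0
Move 3: B@(1,0) -> caps B=0 W=0
Move 4: W@(4,4) -> caps B=0 W=0
Move 5: B@(3,4) -> caps B=0 W=0
Move 6: W@(2,1) -> caps B=0 W=0
Move 7: B@(2,3) -> caps B=0 W=0
Move 8: W@(4,0) -> caps B=0 W=0
Move 9: B@(4,1) -> caps B=0 W=0
Move 10: W@(1,1) -> caps B=0 W=0
Move 11: B@(3,0) -> caps B=1 W=0
Move 12: W@(0,3) -> caps B=1 W=0

Answer: ...WB
BWW..
.W.B.
B...B
.B..W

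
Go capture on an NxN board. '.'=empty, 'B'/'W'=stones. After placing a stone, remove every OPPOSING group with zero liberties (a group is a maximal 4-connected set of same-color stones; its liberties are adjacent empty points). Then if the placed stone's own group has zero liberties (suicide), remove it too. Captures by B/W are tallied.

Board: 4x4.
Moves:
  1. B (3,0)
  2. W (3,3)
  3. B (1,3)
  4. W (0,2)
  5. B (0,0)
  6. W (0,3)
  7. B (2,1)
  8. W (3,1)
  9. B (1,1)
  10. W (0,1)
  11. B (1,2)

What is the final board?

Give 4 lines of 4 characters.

Move 1: B@(3,0) -> caps B=0 W=0
Move 2: W@(3,3) -> caps B=0 W=0
Move 3: B@(1,3) -> caps B=0 W=0
Move 4: W@(0,2) -> caps B=0 W=0
Move 5: B@(0,0) -> caps B=0 W=0
Move 6: W@(0,3) -> caps B=0 W=0
Move 7: B@(2,1) -> caps B=0 W=0
Move 8: W@(3,1) -> caps B=0 W=0
Move 9: B@(1,1) -> caps B=0 W=0
Move 10: W@(0,1) -> caps B=0 W=0
Move 11: B@(1,2) -> caps B=3 W=0

Answer: B...
.BBB
.B..
BW.W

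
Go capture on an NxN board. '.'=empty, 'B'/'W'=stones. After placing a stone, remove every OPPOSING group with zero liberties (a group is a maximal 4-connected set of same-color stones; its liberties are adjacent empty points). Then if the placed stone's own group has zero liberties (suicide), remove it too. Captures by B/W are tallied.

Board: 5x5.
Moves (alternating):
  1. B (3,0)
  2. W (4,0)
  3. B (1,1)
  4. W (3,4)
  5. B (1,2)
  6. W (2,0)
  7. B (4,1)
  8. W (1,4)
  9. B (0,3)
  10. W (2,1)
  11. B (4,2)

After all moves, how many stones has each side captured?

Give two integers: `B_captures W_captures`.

Move 1: B@(3,0) -> caps B=0 W=0
Move 2: W@(4,0) -> caps B=0 W=0
Move 3: B@(1,1) -> caps B=0 W=0
Move 4: W@(3,4) -> caps B=0 W=0
Move 5: B@(1,2) -> caps B=0 W=0
Move 6: W@(2,0) -> caps B=0 W=0
Move 7: B@(4,1) -> caps B=1 W=0
Move 8: W@(1,4) -> caps B=1 W=0
Move 9: B@(0,3) -> caps B=1 W=0
Move 10: W@(2,1) -> caps B=1 W=0
Move 11: B@(4,2) -> caps B=1 W=0

Answer: 1 0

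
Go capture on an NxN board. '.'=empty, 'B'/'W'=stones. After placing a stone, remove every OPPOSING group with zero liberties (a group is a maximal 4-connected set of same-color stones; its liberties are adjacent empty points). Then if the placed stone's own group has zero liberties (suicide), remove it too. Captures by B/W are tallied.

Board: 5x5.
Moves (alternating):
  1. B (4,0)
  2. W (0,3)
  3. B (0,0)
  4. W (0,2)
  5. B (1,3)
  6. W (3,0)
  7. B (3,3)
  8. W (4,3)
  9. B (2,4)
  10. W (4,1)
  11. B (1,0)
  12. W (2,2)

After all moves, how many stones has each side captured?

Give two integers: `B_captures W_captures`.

Answer: 0 1

Derivation:
Move 1: B@(4,0) -> caps B=0 W=0
Move 2: W@(0,3) -> caps B=0 W=0
Move 3: B@(0,0) -> caps B=0 W=0
Move 4: W@(0,2) -> caps B=0 W=0
Move 5: B@(1,3) -> caps B=0 W=0
Move 6: W@(3,0) -> caps B=0 W=0
Move 7: B@(3,3) -> caps B=0 W=0
Move 8: W@(4,3) -> caps B=0 W=0
Move 9: B@(2,4) -> caps B=0 W=0
Move 10: W@(4,1) -> caps B=0 W=1
Move 11: B@(1,0) -> caps B=0 W=1
Move 12: W@(2,2) -> caps B=0 W=1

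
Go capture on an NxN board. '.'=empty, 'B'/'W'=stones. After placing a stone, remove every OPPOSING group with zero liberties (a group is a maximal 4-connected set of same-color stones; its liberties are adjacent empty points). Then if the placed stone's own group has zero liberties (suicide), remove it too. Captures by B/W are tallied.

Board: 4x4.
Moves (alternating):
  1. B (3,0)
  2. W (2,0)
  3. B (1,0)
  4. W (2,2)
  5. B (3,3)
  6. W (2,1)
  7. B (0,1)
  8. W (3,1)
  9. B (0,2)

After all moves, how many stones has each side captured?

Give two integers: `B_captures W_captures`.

Answer: 0 1

Derivation:
Move 1: B@(3,0) -> caps B=0 W=0
Move 2: W@(2,0) -> caps B=0 W=0
Move 3: B@(1,0) -> caps B=0 W=0
Move 4: W@(2,2) -> caps B=0 W=0
Move 5: B@(3,3) -> caps B=0 W=0
Move 6: W@(2,1) -> caps B=0 W=0
Move 7: B@(0,1) -> caps B=0 W=0
Move 8: W@(3,1) -> caps B=0 W=1
Move 9: B@(0,2) -> caps B=0 W=1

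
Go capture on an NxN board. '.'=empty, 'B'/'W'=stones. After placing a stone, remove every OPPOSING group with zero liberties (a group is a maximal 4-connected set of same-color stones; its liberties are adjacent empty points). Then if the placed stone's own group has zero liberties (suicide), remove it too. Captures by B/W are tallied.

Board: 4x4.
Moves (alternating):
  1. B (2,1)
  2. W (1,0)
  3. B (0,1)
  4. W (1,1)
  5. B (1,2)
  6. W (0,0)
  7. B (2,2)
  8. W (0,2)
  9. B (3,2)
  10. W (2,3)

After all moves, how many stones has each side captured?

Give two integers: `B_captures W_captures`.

Answer: 0 1

Derivation:
Move 1: B@(2,1) -> caps B=0 W=0
Move 2: W@(1,0) -> caps B=0 W=0
Move 3: B@(0,1) -> caps B=0 W=0
Move 4: W@(1,1) -> caps B=0 W=0
Move 5: B@(1,2) -> caps B=0 W=0
Move 6: W@(0,0) -> caps B=0 W=0
Move 7: B@(2,2) -> caps B=0 W=0
Move 8: W@(0,2) -> caps B=0 W=1
Move 9: B@(3,2) -> caps B=0 W=1
Move 10: W@(2,3) -> caps B=0 W=1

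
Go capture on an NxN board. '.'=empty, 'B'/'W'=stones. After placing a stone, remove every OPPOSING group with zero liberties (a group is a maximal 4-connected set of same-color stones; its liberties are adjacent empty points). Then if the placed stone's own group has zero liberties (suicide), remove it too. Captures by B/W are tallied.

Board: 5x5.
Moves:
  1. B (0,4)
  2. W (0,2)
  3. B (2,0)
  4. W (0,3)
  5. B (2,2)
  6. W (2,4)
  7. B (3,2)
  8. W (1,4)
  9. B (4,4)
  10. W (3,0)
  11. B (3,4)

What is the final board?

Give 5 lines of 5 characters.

Answer: ..WW.
....W
B.B.W
W.B.B
....B

Derivation:
Move 1: B@(0,4) -> caps B=0 W=0
Move 2: W@(0,2) -> caps B=0 W=0
Move 3: B@(2,0) -> caps B=0 W=0
Move 4: W@(0,3) -> caps B=0 W=0
Move 5: B@(2,2) -> caps B=0 W=0
Move 6: W@(2,4) -> caps B=0 W=0
Move 7: B@(3,2) -> caps B=0 W=0
Move 8: W@(1,4) -> caps B=0 W=1
Move 9: B@(4,4) -> caps B=0 W=1
Move 10: W@(3,0) -> caps B=0 W=1
Move 11: B@(3,4) -> caps B=0 W=1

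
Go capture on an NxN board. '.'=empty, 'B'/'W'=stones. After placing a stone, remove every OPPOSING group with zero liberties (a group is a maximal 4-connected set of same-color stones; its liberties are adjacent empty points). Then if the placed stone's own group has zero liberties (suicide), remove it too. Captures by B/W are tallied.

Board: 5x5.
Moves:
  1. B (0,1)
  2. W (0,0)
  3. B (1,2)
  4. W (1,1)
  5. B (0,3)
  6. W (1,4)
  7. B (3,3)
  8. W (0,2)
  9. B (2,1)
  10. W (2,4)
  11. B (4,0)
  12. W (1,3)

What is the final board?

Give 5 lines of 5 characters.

Move 1: B@(0,1) -> caps B=0 W=0
Move 2: W@(0,0) -> caps B=0 W=0
Move 3: B@(1,2) -> caps B=0 W=0
Move 4: W@(1,1) -> caps B=0 W=0
Move 5: B@(0,3) -> caps B=0 W=0
Move 6: W@(1,4) -> caps B=0 W=0
Move 7: B@(3,3) -> caps B=0 W=0
Move 8: W@(0,2) -> caps B=0 W=1
Move 9: B@(2,1) -> caps B=0 W=1
Move 10: W@(2,4) -> caps B=0 W=1
Move 11: B@(4,0) -> caps B=0 W=1
Move 12: W@(1,3) -> caps B=0 W=1

Answer: W.WB.
.WBWW
.B..W
...B.
B....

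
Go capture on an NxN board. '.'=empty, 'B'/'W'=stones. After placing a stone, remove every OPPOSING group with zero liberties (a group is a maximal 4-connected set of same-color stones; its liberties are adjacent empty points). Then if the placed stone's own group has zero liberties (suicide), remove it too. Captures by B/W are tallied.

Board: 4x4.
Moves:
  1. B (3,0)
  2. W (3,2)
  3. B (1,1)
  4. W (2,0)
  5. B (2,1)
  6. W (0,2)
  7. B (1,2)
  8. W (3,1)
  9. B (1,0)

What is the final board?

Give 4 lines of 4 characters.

Move 1: B@(3,0) -> caps B=0 W=0
Move 2: W@(3,2) -> caps B=0 W=0
Move 3: B@(1,1) -> caps B=0 W=0
Move 4: W@(2,0) -> caps B=0 W=0
Move 5: B@(2,1) -> caps B=0 W=0
Move 6: W@(0,2) -> caps B=0 W=0
Move 7: B@(1,2) -> caps B=0 W=0
Move 8: W@(3,1) -> caps B=0 W=1
Move 9: B@(1,0) -> caps B=0 W=1

Answer: ..W.
BBB.
WB..
.WW.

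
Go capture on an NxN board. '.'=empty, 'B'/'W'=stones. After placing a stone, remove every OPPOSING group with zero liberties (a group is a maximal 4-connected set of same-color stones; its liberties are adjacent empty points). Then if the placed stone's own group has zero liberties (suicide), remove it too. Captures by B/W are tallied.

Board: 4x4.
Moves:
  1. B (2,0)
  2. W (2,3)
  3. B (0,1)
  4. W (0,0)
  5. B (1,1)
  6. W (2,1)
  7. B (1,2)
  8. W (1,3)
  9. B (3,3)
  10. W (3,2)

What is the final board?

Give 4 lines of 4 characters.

Answer: WB..
.BBW
BW.W
..W.

Derivation:
Move 1: B@(2,0) -> caps B=0 W=0
Move 2: W@(2,3) -> caps B=0 W=0
Move 3: B@(0,1) -> caps B=0 W=0
Move 4: W@(0,0) -> caps B=0 W=0
Move 5: B@(1,1) -> caps B=0 W=0
Move 6: W@(2,1) -> caps B=0 W=0
Move 7: B@(1,2) -> caps B=0 W=0
Move 8: W@(1,3) -> caps B=0 W=0
Move 9: B@(3,3) -> caps B=0 W=0
Move 10: W@(3,2) -> caps B=0 W=1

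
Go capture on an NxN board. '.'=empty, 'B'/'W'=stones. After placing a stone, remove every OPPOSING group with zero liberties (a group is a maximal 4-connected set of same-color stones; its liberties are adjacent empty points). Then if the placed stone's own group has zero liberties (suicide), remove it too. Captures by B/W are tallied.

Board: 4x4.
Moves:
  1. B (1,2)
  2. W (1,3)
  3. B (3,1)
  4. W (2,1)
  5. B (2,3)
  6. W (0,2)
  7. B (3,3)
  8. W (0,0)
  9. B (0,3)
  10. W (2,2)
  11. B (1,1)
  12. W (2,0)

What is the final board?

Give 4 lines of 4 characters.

Move 1: B@(1,2) -> caps B=0 W=0
Move 2: W@(1,3) -> caps B=0 W=0
Move 3: B@(3,1) -> caps B=0 W=0
Move 4: W@(2,1) -> caps B=0 W=0
Move 5: B@(2,3) -> caps B=0 W=0
Move 6: W@(0,2) -> caps B=0 W=0
Move 7: B@(3,3) -> caps B=0 W=0
Move 8: W@(0,0) -> caps B=0 W=0
Move 9: B@(0,3) -> caps B=1 W=0
Move 10: W@(2,2) -> caps B=1 W=0
Move 11: B@(1,1) -> caps B=1 W=0
Move 12: W@(2,0) -> caps B=1 W=0

Answer: W.WB
.BB.
WWWB
.B.B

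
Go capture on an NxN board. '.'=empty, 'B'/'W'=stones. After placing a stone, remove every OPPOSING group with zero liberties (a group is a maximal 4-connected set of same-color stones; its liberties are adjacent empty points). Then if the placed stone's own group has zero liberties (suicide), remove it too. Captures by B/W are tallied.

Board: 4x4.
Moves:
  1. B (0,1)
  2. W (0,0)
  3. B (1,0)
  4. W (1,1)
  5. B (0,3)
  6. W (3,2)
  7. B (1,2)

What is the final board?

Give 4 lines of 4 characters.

Answer: .B.B
BWB.
....
..W.

Derivation:
Move 1: B@(0,1) -> caps B=0 W=0
Move 2: W@(0,0) -> caps B=0 W=0
Move 3: B@(1,0) -> caps B=1 W=0
Move 4: W@(1,1) -> caps B=1 W=0
Move 5: B@(0,3) -> caps B=1 W=0
Move 6: W@(3,2) -> caps B=1 W=0
Move 7: B@(1,2) -> caps B=1 W=0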